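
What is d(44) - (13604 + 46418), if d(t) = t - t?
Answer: -60022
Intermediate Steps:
d(t) = 0
d(44) - (13604 + 46418) = 0 - (13604 + 46418) = 0 - 1*60022 = 0 - 60022 = -60022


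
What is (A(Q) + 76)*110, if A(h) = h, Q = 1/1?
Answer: 8470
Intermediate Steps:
Q = 1
(A(Q) + 76)*110 = (1 + 76)*110 = 77*110 = 8470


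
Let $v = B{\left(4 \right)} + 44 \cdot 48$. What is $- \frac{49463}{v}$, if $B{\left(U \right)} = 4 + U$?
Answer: $- \frac{49463}{2120} \approx -23.332$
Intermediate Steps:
$v = 2120$ ($v = \left(4 + 4\right) + 44 \cdot 48 = 8 + 2112 = 2120$)
$- \frac{49463}{v} = - \frac{49463}{2120}$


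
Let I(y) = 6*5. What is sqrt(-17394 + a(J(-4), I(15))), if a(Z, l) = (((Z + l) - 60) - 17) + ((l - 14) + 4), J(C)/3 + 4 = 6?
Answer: 9*I*sqrt(215) ≈ 131.97*I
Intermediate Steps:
J(C) = 6 (J(C) = -12 + 3*6 = -12 + 18 = 6)
I(y) = 30
a(Z, l) = -87 + Z + 2*l (a(Z, l) = ((-60 + Z + l) - 17) + ((-14 + l) + 4) = (-77 + Z + l) + (-10 + l) = -87 + Z + 2*l)
sqrt(-17394 + a(J(-4), I(15))) = sqrt(-17394 + (-87 + 6 + 2*30)) = sqrt(-17394 + (-87 + 6 + 60)) = sqrt(-17394 - 21) = sqrt(-17415) = 9*I*sqrt(215)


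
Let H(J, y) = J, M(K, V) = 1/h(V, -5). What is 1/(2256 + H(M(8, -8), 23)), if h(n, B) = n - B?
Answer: 3/6767 ≈ 0.00044333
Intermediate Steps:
M(K, V) = 1/(5 + V) (M(K, V) = 1/(V - 1*(-5)) = 1/(V + 5) = 1/(5 + V))
1/(2256 + H(M(8, -8), 23)) = 1/(2256 + 1/(5 - 8)) = 1/(2256 + 1/(-3)) = 1/(2256 - ⅓) = 1/(6767/3) = 3/6767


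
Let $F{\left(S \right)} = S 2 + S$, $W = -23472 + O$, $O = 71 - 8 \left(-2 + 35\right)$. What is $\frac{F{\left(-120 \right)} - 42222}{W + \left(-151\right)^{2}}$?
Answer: $\frac{7097}{144} \approx 49.285$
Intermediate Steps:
$O = -193$ ($O = 71 - 264 = -193$)
$W = -23665$ ($W = -23472 - 193 = -23665$)
$F{\left(S \right)} = 3 S$ ($F{\left(S \right)} = 2 S + S = 3 S$)
$\frac{F{\left(-120 \right)} - 42222}{W + \left(-151\right)^{2}} = \frac{3 \left(-120\right) - 42222}{-23665 + \left(-151\right)^{2}} = \frac{-360 - 42222}{-23665 + 22801} = - \frac{42582}{-864} = \left(-42582\right) \left(- \frac{1}{864}\right) = \frac{7097}{144}$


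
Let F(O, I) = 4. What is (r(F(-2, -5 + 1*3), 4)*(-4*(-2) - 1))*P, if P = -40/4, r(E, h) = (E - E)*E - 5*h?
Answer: 1400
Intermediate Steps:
r(E, h) = -5*h (r(E, h) = 0*E - 5*h = 0 - 5*h = -5*h)
P = -10 (P = -40*1/4 = -10)
(r(F(-2, -5 + 1*3), 4)*(-4*(-2) - 1))*P = ((-5*4)*(-4*(-2) - 1))*(-10) = -20*(8 - 1)*(-10) = -20*7*(-10) = -140*(-10) = 1400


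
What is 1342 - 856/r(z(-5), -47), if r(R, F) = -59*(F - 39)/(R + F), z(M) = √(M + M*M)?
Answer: 3424770/2537 - 856*√5/2537 ≈ 1349.2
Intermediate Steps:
z(M) = √(M + M²)
r(R, F) = -59*(-39 + F)/(F + R)
1342 - 856/r(z(-5), -47) = 1342 - 856*(-47 + √(-5*(1 - 5)))/(59*(39 - 1*(-47))) = 1342 - 856*(-47 + √(-5*(-4)))/(59*(39 + 47)) = 1342 - (-20116/2537 + 856*√5/2537) = 1342 - 856*(-47/5074 + √5/2537) = 1342 + (20116/2537 - 856*√5/2537) = 3424770/2537 - 856*√5/2537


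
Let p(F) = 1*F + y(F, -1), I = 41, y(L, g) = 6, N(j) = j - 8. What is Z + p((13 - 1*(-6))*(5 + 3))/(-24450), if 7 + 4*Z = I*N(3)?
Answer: -648004/12225 ≈ -53.006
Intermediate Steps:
N(j) = -8 + j
p(F) = 6 + F (p(F) = 1*F + 6 = F + 6 = 6 + F)
Z = -53 (Z = -7/4 + (41*(-8 + 3))/4 = -7/4 + (41*(-5))/4 = -7/4 + (¼)*(-205) = -7/4 - 205/4 = -53)
Z + p((13 - 1*(-6))*(5 + 3))/(-24450) = -53 + (6 + (13 - 1*(-6))*(5 + 3))/(-24450) = -53 + (6 + (13 + 6)*8)*(-1/24450) = -53 + (6 + 19*8)*(-1/24450) = -53 + (6 + 152)*(-1/24450) = -53 + 158*(-1/24450) = -53 - 79/12225 = -648004/12225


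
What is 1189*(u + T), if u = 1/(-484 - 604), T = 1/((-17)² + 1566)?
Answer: -911963/2018240 ≈ -0.45186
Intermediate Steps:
T = 1/1855 (T = 1/(289 + 1566) = 1/1855 ≈ 0.00053908)
u = -1/1088 (u = 1/(-1088) = -1/1088 ≈ -0.00091912)
1189*(u + T) = 1189*(-1/1088 + 1/1855) = 1189*(-767/2018240) = -911963/2018240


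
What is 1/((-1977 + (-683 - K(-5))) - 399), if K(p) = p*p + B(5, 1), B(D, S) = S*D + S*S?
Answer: -1/3090 ≈ -0.00032362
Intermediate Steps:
B(D, S) = S**2 + D*S (B(D, S) = D*S + S**2 = S**2 + D*S)
K(p) = 6 + p**2 (K(p) = p*p + 1*(5 + 1) = p**2 + 1*6 = p**2 + 6 = 6 + p**2)
1/((-1977 + (-683 - K(-5))) - 399) = 1/((-1977 + (-683 - (6 + (-5)**2))) - 399) = 1/((-1977 + (-683 - (6 + 25))) - 399) = 1/((-1977 + (-683 - 1*31)) - 399) = 1/((-1977 + (-683 - 31)) - 399) = 1/((-1977 - 714) - 399) = 1/(-2691 - 399) = 1/(-3090) = -1/3090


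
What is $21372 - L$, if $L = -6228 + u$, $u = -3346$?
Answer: $30946$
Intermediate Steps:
$L = -9574$ ($L = -6228 - 3346 = -9574$)
$21372 - L = 21372 - -9574 = 21372 + 9574 = 30946$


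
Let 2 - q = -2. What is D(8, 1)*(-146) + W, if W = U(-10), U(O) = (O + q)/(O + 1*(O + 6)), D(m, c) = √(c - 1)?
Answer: 3/7 ≈ 0.42857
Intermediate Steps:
q = 4 (q = 2 - 1*(-2) = 2 + 2 = 4)
D(m, c) = √(-1 + c)
U(O) = (4 + O)/(6 + 2*O) (U(O) = (O + 4)/(O + 1*(O + 6)) = (4 + O)/(O + 1*(6 + O)) = (4 + O)/(O + (6 + O)) = (4 + O)/(6 + 2*O))
W = 3/7 (W = (4 - 10)/(2*(3 - 10)) = (½)*(-6)/(-7) = (½)*(-⅐)*(-6) = 3/7 ≈ 0.42857)
D(8, 1)*(-146) + W = √(-1 + 1)*(-146) + 3/7 = √0*(-146) + 3/7 = 0*(-146) + 3/7 = 0 + 3/7 = 3/7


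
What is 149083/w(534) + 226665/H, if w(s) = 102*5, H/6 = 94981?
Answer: 7089659474/24220155 ≈ 292.72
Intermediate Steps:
H = 569886 (H = 6*94981 = 569886)
w(s) = 510
149083/w(534) + 226665/H = 149083/510 + 226665/569886 = 149083*(1/510) + 226665*(1/569886) = 149083/510 + 75555/189962 = 7089659474/24220155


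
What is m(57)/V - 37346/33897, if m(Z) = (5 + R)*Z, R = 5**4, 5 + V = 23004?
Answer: 358320616/779597103 ≈ 0.45962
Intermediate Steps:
V = 22999 (V = -5 + 23004 = 22999)
R = 625
m(Z) = 630*Z (m(Z) = (5 + 625)*Z = 630*Z)
m(57)/V - 37346/33897 = (630*57)/22999 - 37346/33897 = 35910*(1/22999) - 37346*1/33897 = 35910/22999 - 37346/33897 = 358320616/779597103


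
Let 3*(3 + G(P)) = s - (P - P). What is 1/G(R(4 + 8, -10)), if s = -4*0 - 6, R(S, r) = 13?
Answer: -⅕ ≈ -0.20000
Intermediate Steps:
s = -6 (s = 0 - 6 = -6)
G(P) = -5 (G(P) = -3 + (-6 - (P - P))/3 = -3 + (-6 - 1*0)/3 = -3 + (-6 + 0)/3 = -3 + (⅓)*(-6) = -3 - 2 = -5)
1/G(R(4 + 8, -10)) = 1/(-5) = -⅕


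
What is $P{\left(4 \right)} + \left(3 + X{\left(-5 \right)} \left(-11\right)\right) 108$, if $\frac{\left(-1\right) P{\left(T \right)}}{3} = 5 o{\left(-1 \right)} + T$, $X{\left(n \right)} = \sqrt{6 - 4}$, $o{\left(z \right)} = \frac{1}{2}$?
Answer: $\frac{609}{2} - 1188 \sqrt{2} \approx -1375.6$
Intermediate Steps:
$o{\left(z \right)} = \frac{1}{2}$
$X{\left(n \right)} = \sqrt{2}$
$P{\left(T \right)} = - \frac{15}{2} - 3 T$ ($P{\left(T \right)} = - 3 \left(5 \cdot \frac{1}{2} + T\right) = - 3 \left(\frac{5}{2} + T\right) = - \frac{15}{2} - 3 T$)
$P{\left(4 \right)} + \left(3 + X{\left(-5 \right)} \left(-11\right)\right) 108 = \left(- \frac{15}{2} - 12\right) + \left(3 + \sqrt{2} \left(-11\right)\right) 108 = \left(- \frac{15}{2} - 12\right) + \left(3 - 11 \sqrt{2}\right) 108 = - \frac{39}{2} + \left(324 - 1188 \sqrt{2}\right) = \frac{609}{2} - 1188 \sqrt{2}$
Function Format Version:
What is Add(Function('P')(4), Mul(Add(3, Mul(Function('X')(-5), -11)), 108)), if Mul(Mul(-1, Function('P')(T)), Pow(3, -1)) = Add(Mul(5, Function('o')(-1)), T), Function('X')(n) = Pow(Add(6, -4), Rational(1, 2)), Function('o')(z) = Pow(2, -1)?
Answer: Add(Rational(609, 2), Mul(-1188, Pow(2, Rational(1, 2)))) ≈ -1375.6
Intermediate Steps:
Function('o')(z) = Rational(1, 2)
Function('X')(n) = Pow(2, Rational(1, 2))
Function('P')(T) = Add(Rational(-15, 2), Mul(-3, T)) (Function('P')(T) = Mul(-3, Add(Mul(5, Rational(1, 2)), T)) = Mul(-3, Add(Rational(5, 2), T)) = Add(Rational(-15, 2), Mul(-3, T)))
Add(Function('P')(4), Mul(Add(3, Mul(Function('X')(-5), -11)), 108)) = Add(Add(Rational(-15, 2), Mul(-3, 4)), Mul(Add(3, Mul(Pow(2, Rational(1, 2)), -11)), 108)) = Add(Add(Rational(-15, 2), -12), Mul(Add(3, Mul(-11, Pow(2, Rational(1, 2)))), 108)) = Add(Rational(-39, 2), Add(324, Mul(-1188, Pow(2, Rational(1, 2))))) = Add(Rational(609, 2), Mul(-1188, Pow(2, Rational(1, 2))))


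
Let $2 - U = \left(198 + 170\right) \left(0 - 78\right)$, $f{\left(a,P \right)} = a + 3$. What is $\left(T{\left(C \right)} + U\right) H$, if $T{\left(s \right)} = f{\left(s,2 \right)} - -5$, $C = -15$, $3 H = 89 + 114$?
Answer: $\frac{5825897}{3} \approx 1.942 \cdot 10^{6}$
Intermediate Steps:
$H = \frac{203}{3}$ ($H = \frac{89 + 114}{3} = \frac{1}{3} \cdot 203 = \frac{203}{3} \approx 67.667$)
$f{\left(a,P \right)} = 3 + a$
$U = 28706$ ($U = 2 - \left(198 + 170\right) \left(0 - 78\right) = 2 - 368 \left(-78\right) = 2 - -28704 = 2 + 28704 = 28706$)
$T{\left(s \right)} = 8 + s$ ($T{\left(s \right)} = \left(3 + s\right) - -5 = \left(3 + s\right) + 5 = 8 + s$)
$\left(T{\left(C \right)} + U\right) H = \left(\left(8 - 15\right) + 28706\right) \frac{203}{3} = \left(-7 + 28706\right) \frac{203}{3} = 28699 \cdot \frac{203}{3} = \frac{5825897}{3}$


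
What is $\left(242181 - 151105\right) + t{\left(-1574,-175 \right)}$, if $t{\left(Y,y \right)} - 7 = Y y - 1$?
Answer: $366532$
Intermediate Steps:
$t{\left(Y,y \right)} = 6 + Y y$ ($t{\left(Y,y \right)} = 7 + \left(Y y - 1\right) = 7 + \left(-1 + Y y\right) = 6 + Y y$)
$\left(242181 - 151105\right) + t{\left(-1574,-175 \right)} = \left(242181 - 151105\right) + \left(6 - -275450\right) = 91076 + \left(6 + 275450\right) = 91076 + 275456 = 366532$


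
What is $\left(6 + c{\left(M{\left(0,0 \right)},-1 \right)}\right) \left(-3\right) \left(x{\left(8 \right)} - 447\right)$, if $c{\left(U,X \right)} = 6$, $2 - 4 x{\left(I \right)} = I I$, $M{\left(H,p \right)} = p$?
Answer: $16650$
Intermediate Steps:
$x{\left(I \right)} = \frac{1}{2} - \frac{I^{2}}{4}$ ($x{\left(I \right)} = \frac{1}{2} - \frac{I I}{4} = \frac{1}{2} - \frac{I^{2}}{4}$)
$\left(6 + c{\left(M{\left(0,0 \right)},-1 \right)}\right) \left(-3\right) \left(x{\left(8 \right)} - 447\right) = \left(6 + 6\right) \left(-3\right) \left(\left(\frac{1}{2} - \frac{8^{2}}{4}\right) - 447\right) = 12 \left(-3\right) \left(\left(\frac{1}{2} - 16\right) - 447\right) = - 36 \left(\left(\frac{1}{2} - 16\right) - 447\right) = - 36 \left(- \frac{31}{2} - 447\right) = \left(-36\right) \left(- \frac{925}{2}\right) = 16650$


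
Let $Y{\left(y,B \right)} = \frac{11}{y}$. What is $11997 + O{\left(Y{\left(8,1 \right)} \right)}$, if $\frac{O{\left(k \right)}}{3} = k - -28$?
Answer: $\frac{96681}{8} \approx 12085.0$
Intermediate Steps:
$O{\left(k \right)} = 84 + 3 k$ ($O{\left(k \right)} = 3 \left(k - -28\right) = 3 \left(k + 28\right) = 3 \left(28 + k\right) = 84 + 3 k$)
$11997 + O{\left(Y{\left(8,1 \right)} \right)} = 11997 + \left(84 + 3 \cdot \frac{11}{8}\right) = 11997 + \left(84 + \frac{33}{8}\right) = 11997 + \frac{705}{8} = \frac{96681}{8}$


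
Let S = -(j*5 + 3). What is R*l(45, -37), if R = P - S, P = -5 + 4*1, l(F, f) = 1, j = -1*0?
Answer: 2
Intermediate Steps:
j = 0
S = -3 (S = -(0*5 + 3) = -(0 + 3) = -1*3 = -3)
P = -1 (P = -5 + 4 = -1)
R = 2 (R = -1 - 1*(-3) = -1 + 3 = 2)
R*l(45, -37) = 2*1 = 2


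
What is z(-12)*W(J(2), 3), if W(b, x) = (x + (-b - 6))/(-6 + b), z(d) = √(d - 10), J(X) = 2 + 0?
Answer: 5*I*√22/4 ≈ 5.863*I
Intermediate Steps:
J(X) = 2
z(d) = √(-10 + d)
W(b, x) = (-6 + x - b)/(-6 + b) (W(b, x) = (x + (-6 - b))/(-6 + b) = (-6 + x - b)/(-6 + b))
z(-12)*W(J(2), 3) = √(-10 - 12)*((-6 + 3 - 1*2)/(-6 + 2)) = √(-22)*((-6 + 3 - 2)/(-4)) = (I*√22)*(-¼*(-5)) = (I*√22)*(5/4) = 5*I*√22/4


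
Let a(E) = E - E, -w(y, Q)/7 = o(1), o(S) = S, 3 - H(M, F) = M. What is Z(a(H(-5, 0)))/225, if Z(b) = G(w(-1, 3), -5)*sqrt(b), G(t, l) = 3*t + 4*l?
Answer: 0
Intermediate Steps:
H(M, F) = 3 - M
w(y, Q) = -7 (w(y, Q) = -7*1 = -7)
a(E) = 0
Z(b) = -41*sqrt(b) (Z(b) = (3*(-7) + 4*(-5))*sqrt(b) = (-21 - 20)*sqrt(b) = -41*sqrt(b))
Z(a(H(-5, 0)))/225 = -41*sqrt(0)/225 = -41*0*(1/225) = 0*(1/225) = 0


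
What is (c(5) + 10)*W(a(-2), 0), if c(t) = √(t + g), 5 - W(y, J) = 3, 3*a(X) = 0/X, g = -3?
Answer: 20 + 2*√2 ≈ 22.828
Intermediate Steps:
a(X) = 0 (a(X) = (0/X)/3 = (⅓)*0 = 0)
W(y, J) = 2 (W(y, J) = 5 - 1*3 = 5 - 3 = 2)
c(t) = √(-3 + t) (c(t) = √(t - 3) = √(-3 + t))
(c(5) + 10)*W(a(-2), 0) = (√(-3 + 5) + 10)*2 = (√2 + 10)*2 = (10 + √2)*2 = 20 + 2*√2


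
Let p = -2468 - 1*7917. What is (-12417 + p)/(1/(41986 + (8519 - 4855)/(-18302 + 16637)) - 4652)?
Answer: 1593928798852/325188875287 ≈ 4.9016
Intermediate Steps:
p = -10385 (p = -2468 - 7917 = -10385)
(-12417 + p)/(1/(41986 + (8519 - 4855)/(-18302 + 16637)) - 4652) = (-12417 - 10385)/(1/(41986 + (8519 - 4855)/(-18302 + 16637)) - 4652) = -22802/(1/(41986 + 3664/(-1665)) - 4652) = -22802/(1/(41986 + 3664*(-1/1665)) - 4652) = -22802/(1/(41986 - 3664/1665) - 4652) = -22802/(1/(69903026/1665) - 4652) = -22802/(1665/69903026 - 4652) = -22802/(-325188875287/69903026) = -22802*(-69903026/325188875287) = 1593928798852/325188875287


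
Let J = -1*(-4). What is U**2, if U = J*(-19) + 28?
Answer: 2304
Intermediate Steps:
J = 4
U = -48 (U = 4*(-19) + 28 = -76 + 28 = -48)
U**2 = (-48)**2 = 2304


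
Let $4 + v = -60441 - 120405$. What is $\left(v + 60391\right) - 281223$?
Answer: $-401682$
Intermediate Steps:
$v = -180850$ ($v = -4 - 180846 = -180850$)
$\left(v + 60391\right) - 281223 = \left(-180850 + 60391\right) - 281223 = -120459 - 281223 = -401682$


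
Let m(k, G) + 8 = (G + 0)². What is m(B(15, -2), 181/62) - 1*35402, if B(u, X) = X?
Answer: -136083279/3844 ≈ -35402.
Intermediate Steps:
m(k, G) = -8 + G² (m(k, G) = -8 + (G + 0)² = -8 + G²)
m(B(15, -2), 181/62) - 1*35402 = (-8 + (181/62)²) - 1*35402 = (-8 + (181*(1/62))²) - 35402 = (-8 + (181/62)²) - 35402 = (-8 + 32761/3844) - 35402 = 2009/3844 - 35402 = -136083279/3844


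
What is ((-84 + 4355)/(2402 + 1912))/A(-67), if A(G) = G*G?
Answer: 4271/19365546 ≈ 0.00022055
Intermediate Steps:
A(G) = G**2
((-84 + 4355)/(2402 + 1912))/A(-67) = ((-84 + 4355)/(2402 + 1912))/((-67)**2) = (4271/4314)/4489 = (4271*(1/4314))*(1/4489) = (4271/4314)*(1/4489) = 4271/19365546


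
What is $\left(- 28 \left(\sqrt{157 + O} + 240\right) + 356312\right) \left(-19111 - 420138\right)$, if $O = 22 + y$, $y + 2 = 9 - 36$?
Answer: $-153557936408 + 61494860 \sqrt{6} \approx -1.5341 \cdot 10^{11}$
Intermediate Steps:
$y = -29$ ($y = -2 + \left(9 - 36\right) = -2 - 27 = -29$)
$O = -7$ ($O = 22 - 29 = -7$)
$\left(- 28 \left(\sqrt{157 + O} + 240\right) + 356312\right) \left(-19111 - 420138\right) = \left(- 28 \left(\sqrt{157 - 7} + 240\right) + 356312\right) \left(-19111 - 420138\right) = \left(- 28 \left(\sqrt{150} + 240\right) + 356312\right) \left(-439249\right) = \left(- 28 \left(5 \sqrt{6} + 240\right) + 356312\right) \left(-439249\right) = \left(- 28 \left(240 + 5 \sqrt{6}\right) + 356312\right) \left(-439249\right) = \left(\left(-6720 - 140 \sqrt{6}\right) + 356312\right) \left(-439249\right) = \left(349592 - 140 \sqrt{6}\right) \left(-439249\right) = -153557936408 + 61494860 \sqrt{6}$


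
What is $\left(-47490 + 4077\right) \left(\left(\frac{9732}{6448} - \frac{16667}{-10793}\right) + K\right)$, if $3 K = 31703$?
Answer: $- \frac{7984203374507357}{17398316} \approx -4.5891 \cdot 10^{8}$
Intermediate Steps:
$K = \frac{31703}{3}$ ($K = \frac{1}{3} \cdot 31703 = \frac{31703}{3} \approx 10568.0$)
$\left(-47490 + 4077\right) \left(\left(\frac{9732}{6448} - \frac{16667}{-10793}\right) + K\right) = \left(-47490 + 4077\right) \left(\left(\frac{9732}{6448} - \frac{16667}{-10793}\right) + \frac{31703}{3}\right) = - 43413 \left(\left(9732 \cdot \frac{1}{6448} - - \frac{16667}{10793}\right) + \frac{31703}{3}\right) = - 43413 \left(\left(\frac{2433}{1612} + \frac{16667}{10793}\right) + \frac{31703}{3}\right) = - 43413 \left(\frac{53126573}{17398316} + \frac{31703}{3}\right) = \left(-43413\right) \frac{551738191867}{52194948} = - \frac{7984203374507357}{17398316}$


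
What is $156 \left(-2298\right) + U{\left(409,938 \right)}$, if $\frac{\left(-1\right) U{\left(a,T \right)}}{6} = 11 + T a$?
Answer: $-2660406$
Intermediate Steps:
$U{\left(a,T \right)} = -66 - 6 T a$ ($U{\left(a,T \right)} = - 6 \left(11 + T a\right) = -66 - 6 T a$)
$156 \left(-2298\right) + U{\left(409,938 \right)} = 156 \left(-2298\right) - \left(66 + 5628 \cdot 409\right) = -358488 - 2301918 = -2660406$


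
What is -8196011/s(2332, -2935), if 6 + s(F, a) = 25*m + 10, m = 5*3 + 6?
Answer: -8196011/529 ≈ -15493.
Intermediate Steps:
m = 21 (m = 15 + 6 = 21)
s(F, a) = 529 (s(F, a) = -6 + (25*21 + 10) = -6 + (525 + 10) = -6 + 535 = 529)
-8196011/s(2332, -2935) = -8196011/529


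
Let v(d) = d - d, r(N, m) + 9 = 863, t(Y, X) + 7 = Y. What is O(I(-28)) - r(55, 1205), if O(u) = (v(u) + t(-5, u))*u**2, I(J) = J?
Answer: -10262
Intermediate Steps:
t(Y, X) = -7 + Y
r(N, m) = 854 (r(N, m) = -9 + 863 = 854)
v(d) = 0
O(u) = -12*u**2 (O(u) = (0 + (-7 - 5))*u**2 = (0 - 12)*u**2 = -12*u**2)
O(I(-28)) - r(55, 1205) = -12*(-28)**2 - 1*854 = -12*784 - 854 = -9408 - 854 = -10262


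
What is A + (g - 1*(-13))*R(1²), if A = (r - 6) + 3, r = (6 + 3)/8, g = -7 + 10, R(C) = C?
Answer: 113/8 ≈ 14.125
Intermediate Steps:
g = 3
r = 9/8 (r = 9*(⅛) = 9/8 ≈ 1.1250)
A = -15/8 (A = (9/8 - 6) + 3 = -39/8 + 3 = -15/8 ≈ -1.8750)
A + (g - 1*(-13))*R(1²) = -15/8 + (3 - 1*(-13))*1² = -15/8 + (3 + 13)*1 = -15/8 + 16*1 = -15/8 + 16 = 113/8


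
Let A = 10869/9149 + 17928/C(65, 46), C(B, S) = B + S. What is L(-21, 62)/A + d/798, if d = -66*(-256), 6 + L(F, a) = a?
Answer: 157616885656/7325184741 ≈ 21.517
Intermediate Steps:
L(F, a) = -6 + a
A = 55076577/338513 (A = 10869/9149 + 17928/(65 + 46) = 10869*(1/9149) + 17928/111 = 10869/9149 + 17928*(1/111) = 10869/9149 + 5976/37 = 55076577/338513 ≈ 162.70)
d = 16896
L(-21, 62)/A + d/798 = (-6 + 62)/(55076577/338513) + 16896/798 = 56*(338513/55076577) + 16896*(1/798) = 18956728/55076577 + 2816/133 = 157616885656/7325184741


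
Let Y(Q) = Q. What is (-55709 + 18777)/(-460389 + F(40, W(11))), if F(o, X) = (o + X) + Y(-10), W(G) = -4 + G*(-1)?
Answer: 18466/230187 ≈ 0.080222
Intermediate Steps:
W(G) = -4 - G
F(o, X) = -10 + X + o (F(o, X) = (o + X) - 10 = (X + o) - 10 = -10 + X + o)
(-55709 + 18777)/(-460389 + F(40, W(11))) = (-55709 + 18777)/(-460389 + (-10 + (-4 - 1*11) + 40)) = -36932/(-460389 + (-10 + (-4 - 11) + 40)) = -36932/(-460389 + (-10 - 15 + 40)) = -36932/(-460389 + 15) = -36932/(-460374) = -36932*(-1/460374) = 18466/230187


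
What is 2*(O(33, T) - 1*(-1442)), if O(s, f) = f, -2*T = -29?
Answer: 2913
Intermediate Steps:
T = 29/2 (T = -½*(-29) = 29/2 ≈ 14.500)
2*(O(33, T) - 1*(-1442)) = 2*(29/2 - 1*(-1442)) = 2*(29/2 + 1442) = 2*(2913/2) = 2913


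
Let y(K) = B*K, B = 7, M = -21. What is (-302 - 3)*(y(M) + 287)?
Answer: -42700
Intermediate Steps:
y(K) = 7*K
(-302 - 3)*(y(M) + 287) = (-302 - 3)*(7*(-21) + 287) = -305*(-147 + 287) = -305*140 = -42700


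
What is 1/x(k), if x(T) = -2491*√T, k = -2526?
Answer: I*√2526/6292266 ≈ 7.9875e-6*I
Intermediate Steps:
1/x(k) = 1/(-2491*I*√2526) = I*√2526/6292266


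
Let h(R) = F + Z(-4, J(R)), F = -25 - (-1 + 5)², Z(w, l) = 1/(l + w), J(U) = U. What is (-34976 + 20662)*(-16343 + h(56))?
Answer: 6097527819/26 ≈ 2.3452e+8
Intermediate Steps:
F = -41 (F = -25 - 1*4² = -25 - 1*16 = -25 - 16 = -41)
h(R) = -41 + 1/(-4 + R) (h(R) = -41 + 1/(R - 4) = -41 + 1/(-4 + R))
(-34976 + 20662)*(-16343 + h(56)) = (-34976 + 20662)*(-16343 + (165 - 41*56)/(-4 + 56)) = -14314*(-16343 + (165 - 2296)/52) = -14314*(-16343 + (1/52)*(-2131)) = -14314*(-16343 - 2131/52) = -14314*(-851967/52) = 6097527819/26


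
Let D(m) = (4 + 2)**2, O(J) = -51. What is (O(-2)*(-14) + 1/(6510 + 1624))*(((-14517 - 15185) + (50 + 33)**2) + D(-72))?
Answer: -132281459029/8134 ≈ -1.6263e+7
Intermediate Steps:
D(m) = 36 (D(m) = 6**2 = 36)
(O(-2)*(-14) + 1/(6510 + 1624))*(((-14517 - 15185) + (50 + 33)**2) + D(-72)) = (-51*(-14) + 1/(6510 + 1624))*(((-14517 - 15185) + (50 + 33)**2) + 36) = (714 + 1/8134)*((-29702 + 83**2) + 36) = (714 + 1/8134)*((-29702 + 6889) + 36) = 5807677*(-22813 + 36)/8134 = (5807677/8134)*(-22777) = -132281459029/8134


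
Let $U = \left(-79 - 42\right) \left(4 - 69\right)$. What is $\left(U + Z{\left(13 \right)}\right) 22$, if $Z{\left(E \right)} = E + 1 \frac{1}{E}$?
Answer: $\frac{2253130}{13} \approx 1.7332 \cdot 10^{5}$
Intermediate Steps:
$U = 7865$ ($U = \left(-121\right) \left(-65\right) = 7865$)
$Z{\left(E \right)} = E + \frac{1}{E}$
$\left(U + Z{\left(13 \right)}\right) 22 = \left(7865 + \left(13 + \frac{1}{13}\right)\right) 22 = \left(7865 + \frac{170}{13}\right) 22 = \frac{102415}{13} \cdot 22 = \frac{2253130}{13}$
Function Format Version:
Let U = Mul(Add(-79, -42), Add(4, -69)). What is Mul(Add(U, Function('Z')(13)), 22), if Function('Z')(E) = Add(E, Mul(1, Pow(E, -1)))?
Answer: Rational(2253130, 13) ≈ 1.7332e+5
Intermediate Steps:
U = 7865 (U = Mul(-121, -65) = 7865)
Function('Z')(E) = Add(E, Pow(E, -1))
Mul(Add(U, Function('Z')(13)), 22) = Mul(Add(7865, Add(13, Pow(13, -1))), 22) = Mul(Add(7865, Add(13, Rational(1, 13))), 22) = Mul(Add(7865, Rational(170, 13)), 22) = Mul(Rational(102415, 13), 22) = Rational(2253130, 13)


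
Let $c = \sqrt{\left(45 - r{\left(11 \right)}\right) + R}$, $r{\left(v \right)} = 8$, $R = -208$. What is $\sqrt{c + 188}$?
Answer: $\sqrt{188 + 3 i \sqrt{19}} \approx 13.72 + 0.47657 i$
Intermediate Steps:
$c = 3 i \sqrt{19}$ ($c = \sqrt{\left(45 - 8\right) - 208} = \sqrt{37 - 208} = \sqrt{-171} = 3 i \sqrt{19} \approx 13.077 i$)
$\sqrt{c + 188} = \sqrt{3 i \sqrt{19} + 188} = \sqrt{188 + 3 i \sqrt{19}}$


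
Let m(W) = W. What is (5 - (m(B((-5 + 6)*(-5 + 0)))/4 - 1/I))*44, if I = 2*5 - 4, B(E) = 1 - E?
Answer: 484/3 ≈ 161.33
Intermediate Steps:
I = 6 (I = 10 - 4 = 6)
(5 - (m(B((-5 + 6)*(-5 + 0)))/4 - 1/I))*44 = (5 - ((1 - (-5 + 6)*(-5 + 0))/4 - 1/6))*44 = (5 - ((1 - (-5))*(¼) - 1*⅙))*44 = (5 - ((1 - 1*(-5))*(¼) - ⅙))*44 = (5 - ((1 + 5)*(¼) - ⅙))*44 = (5 - (6*(¼) - ⅙))*44 = (5 - (3/2 - ⅙))*44 = (5 - 1*4/3)*44 = (5 - 4/3)*44 = (11/3)*44 = 484/3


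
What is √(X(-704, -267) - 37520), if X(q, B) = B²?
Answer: √33769 ≈ 183.76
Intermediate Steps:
√(X(-704, -267) - 37520) = √((-267)² - 37520) = √(71289 - 37520) = √33769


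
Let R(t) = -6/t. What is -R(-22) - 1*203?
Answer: -2236/11 ≈ -203.27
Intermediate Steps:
-R(-22) - 1*203 = -(-6)/(-22) - 1*203 = -(-6)*(-1)/22 - 203 = -1*3/11 - 203 = -3/11 - 203 = -2236/11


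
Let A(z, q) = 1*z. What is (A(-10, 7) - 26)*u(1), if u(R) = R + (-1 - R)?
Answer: 36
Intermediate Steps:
A(z, q) = z
u(R) = -1
(A(-10, 7) - 26)*u(1) = (-10 - 26)*(-1) = -36*(-1) = 36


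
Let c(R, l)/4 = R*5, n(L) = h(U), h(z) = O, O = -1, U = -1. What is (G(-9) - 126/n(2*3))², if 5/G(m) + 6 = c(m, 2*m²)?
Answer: 549011761/34596 ≈ 15869.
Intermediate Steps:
h(z) = -1
n(L) = -1
c(R, l) = 20*R (c(R, l) = 4*(R*5) = 4*(5*R) = 20*R)
G(m) = 5/(-6 + 20*m)
(G(-9) - 126/n(2*3))² = (5/(2*(-3 + 10*(-9))) - 126/(-1))² = (5/(2*(-3 - 90)) - 126*(-1))² = ((5/2)/(-93) + 126)² = ((5/2)*(-1/93) + 126)² = (-5/186 + 126)² = (23431/186)² = 549011761/34596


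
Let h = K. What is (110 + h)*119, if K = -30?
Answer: 9520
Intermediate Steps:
h = -30
(110 + h)*119 = (110 - 30)*119 = 80*119 = 9520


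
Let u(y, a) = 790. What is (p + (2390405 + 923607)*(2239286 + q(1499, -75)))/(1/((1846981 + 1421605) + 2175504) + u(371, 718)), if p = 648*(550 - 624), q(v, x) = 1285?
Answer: 13474629291543187000/1433610367 ≈ 9.3991e+9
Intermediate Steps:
p = -47952 (p = 648*(-74) = -47952)
(p + (2390405 + 923607)*(2239286 + q(1499, -75)))/(1/((1846981 + 1421605) + 2175504) + u(371, 718)) = (-47952 + (2390405 + 923607)*(2239286 + 1285))/(1/((1846981 + 1421605) + 2175504) + 790) = (-47952 + 3314012*2240571)/(1/(3268586 + 2175504) + 790) = (-47952 + 7425279180852)/(1/5444090 + 790) = 7425279132900/(1/5444090 + 790) = 7425279132900/(4300831101/5444090) = 7425279132900*(5444090/4300831101) = 13474629291543187000/1433610367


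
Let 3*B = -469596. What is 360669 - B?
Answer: 517201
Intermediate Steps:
B = -156532 (B = (⅓)*(-469596) = -156532)
360669 - B = 360669 - 1*(-156532) = 360669 + 156532 = 517201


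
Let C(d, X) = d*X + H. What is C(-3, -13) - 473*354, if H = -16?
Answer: -167419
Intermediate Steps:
C(d, X) = -16 + X*d (C(d, X) = d*X - 16 = X*d - 16 = -16 + X*d)
C(-3, -13) - 473*354 = (-16 - 13*(-3)) - 473*354 = (-16 + 39) - 167442 = 23 - 167442 = -167419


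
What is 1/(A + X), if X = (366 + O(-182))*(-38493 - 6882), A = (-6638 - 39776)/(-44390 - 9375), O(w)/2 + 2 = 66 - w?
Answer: -53765/2093165492336 ≈ -2.5686e-8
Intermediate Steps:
O(w) = 128 - 2*w (O(w) = -4 + 2*(66 - w) = -4 + (132 - 2*w) = 128 - 2*w)
A = 46414/53765 (A = -46414/(-53765) = -46414*(-1/53765) = 46414/53765 ≈ 0.86328)
X = -38931750 (X = (366 + (128 - 2*(-182)))*(-38493 - 6882) = (366 + (128 + 364))*(-45375) = (366 + 492)*(-45375) = 858*(-45375) = -38931750)
1/(A + X) = 1/(46414/53765 - 38931750) = 1/(-2093165492336/53765) = -53765/2093165492336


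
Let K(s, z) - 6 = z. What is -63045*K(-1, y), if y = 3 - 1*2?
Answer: -441315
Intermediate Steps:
y = 1 (y = 3 - 2 = 1)
K(s, z) = 6 + z
-63045*K(-1, y) = -63045*(6 + 1) = -63045*7 = -441315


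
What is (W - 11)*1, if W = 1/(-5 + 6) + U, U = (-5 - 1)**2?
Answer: 26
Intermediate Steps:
U = 36 (U = (-6)**2 = 36)
W = 37 (W = 1/(-5 + 6) + 36 = 1/1 + 36 = 1*1 + 36 = 1 + 36 = 37)
(W - 11)*1 = (37 - 11)*1 = 26*1 = 26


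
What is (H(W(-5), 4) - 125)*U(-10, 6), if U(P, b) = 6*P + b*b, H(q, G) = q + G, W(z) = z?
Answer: 3024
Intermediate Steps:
H(q, G) = G + q
U(P, b) = b**2 + 6*P (U(P, b) = 6*P + b**2 = b**2 + 6*P)
(H(W(-5), 4) - 125)*U(-10, 6) = ((4 - 5) - 125)*(6**2 + 6*(-10)) = (-1 - 125)*(36 - 60) = -126*(-24) = 3024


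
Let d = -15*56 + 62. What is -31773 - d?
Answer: -30995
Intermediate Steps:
d = -778 (d = -840 + 62 = -778)
-31773 - d = -31773 - 1*(-778) = -31773 + 778 = -30995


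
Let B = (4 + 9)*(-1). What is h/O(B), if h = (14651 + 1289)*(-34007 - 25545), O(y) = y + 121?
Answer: -237314720/27 ≈ -8.7894e+6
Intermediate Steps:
B = -13 (B = 13*(-1) = -13)
O(y) = 121 + y
h = -949258880 (h = 15940*(-59552) = -949258880)
h/O(B) = -949258880/(121 - 13) = -949258880/108 = -949258880*1/108 = -237314720/27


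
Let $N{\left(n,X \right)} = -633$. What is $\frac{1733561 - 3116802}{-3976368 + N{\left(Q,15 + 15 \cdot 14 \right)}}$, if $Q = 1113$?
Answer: $\frac{1383241}{3977001} \approx 0.34781$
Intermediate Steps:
$\frac{1733561 - 3116802}{-3976368 + N{\left(Q,15 + 15 \cdot 14 \right)}} = \frac{1733561 - 3116802}{-3976368 - 633} = - \frac{1383241}{-3977001} = \left(-1383241\right) \left(- \frac{1}{3977001}\right) = \frac{1383241}{3977001}$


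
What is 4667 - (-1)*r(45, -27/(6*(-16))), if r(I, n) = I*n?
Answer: 149749/32 ≈ 4679.7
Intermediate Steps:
4667 - (-1)*r(45, -27/(6*(-16))) = 4667 - (-1)*45*(-27/(6*(-16))) = 4667 - (-1)*45*(-27/(-96)) = 4667 - (-1)*45*(-27*(-1/96)) = 4667 - (-1)*45*(9/32) = 4667 - (-1)*405/32 = 4667 - 1*(-405/32) = 4667 + 405/32 = 149749/32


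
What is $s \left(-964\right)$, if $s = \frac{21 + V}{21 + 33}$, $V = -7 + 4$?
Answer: $- \frac{964}{3} \approx -321.33$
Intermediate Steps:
$V = -3$
$s = \frac{1}{3}$ ($s = \frac{21 - 3}{21 + 33} = \frac{18}{54} = 18 \cdot \frac{1}{54} = \frac{1}{3} \approx 0.33333$)
$s \left(-964\right) = \frac{1}{3} \left(-964\right) = - \frac{964}{3}$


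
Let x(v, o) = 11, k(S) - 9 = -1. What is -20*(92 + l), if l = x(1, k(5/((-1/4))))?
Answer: -2060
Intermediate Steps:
k(S) = 8 (k(S) = 9 - 1 = 8)
l = 11
-20*(92 + l) = -20*(92 + 11) = -20*103 = -2060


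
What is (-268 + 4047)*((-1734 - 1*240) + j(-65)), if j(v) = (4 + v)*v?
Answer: 7523989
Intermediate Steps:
j(v) = v*(4 + v)
(-268 + 4047)*((-1734 - 1*240) + j(-65)) = (-268 + 4047)*((-1734 - 1*240) - 65*(4 - 65)) = 3779*((-1734 - 240) - 65*(-61)) = 3779*(-1974 + 3965) = 3779*1991 = 7523989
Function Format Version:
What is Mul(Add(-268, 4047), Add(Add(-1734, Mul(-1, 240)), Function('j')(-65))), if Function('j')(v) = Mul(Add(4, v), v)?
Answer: 7523989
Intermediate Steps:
Function('j')(v) = Mul(v, Add(4, v))
Mul(Add(-268, 4047), Add(Add(-1734, Mul(-1, 240)), Function('j')(-65))) = Mul(Add(-268, 4047), Add(Add(-1734, Mul(-1, 240)), Mul(-65, Add(4, -65)))) = Mul(3779, Add(Add(-1734, -240), Mul(-65, -61))) = Mul(3779, Add(-1974, 3965)) = Mul(3779, 1991) = 7523989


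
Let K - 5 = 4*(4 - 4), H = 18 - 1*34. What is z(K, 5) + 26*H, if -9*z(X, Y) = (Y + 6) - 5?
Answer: -1250/3 ≈ -416.67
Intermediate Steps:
H = -16 (H = 18 - 34 = -16)
K = 5 (K = 5 + 4*(4 - 4) = 5 + 4*0 = 5 + 0 = 5)
z(X, Y) = -⅑ - Y/9 (z(X, Y) = -((Y + 6) - 5)/9 = -((6 + Y) - 5)/9 = -(1 + Y)/9 = -⅑ - Y/9)
z(K, 5) + 26*H = (-⅑ - ⅑*5) + 26*(-16) = (-⅑ - 5/9) - 416 = -⅔ - 416 = -1250/3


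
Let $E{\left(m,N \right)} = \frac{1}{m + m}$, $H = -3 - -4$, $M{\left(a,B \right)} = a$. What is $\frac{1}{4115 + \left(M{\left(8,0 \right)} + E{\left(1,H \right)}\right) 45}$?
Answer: $\frac{2}{8995} \approx 0.00022235$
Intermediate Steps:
$H = 1$ ($H = -3 + 4 = 1$)
$E{\left(m,N \right)} = \frac{1}{2 m}$
$\frac{1}{4115 + \left(M{\left(8,0 \right)} + E{\left(1,H \right)}\right) 45} = \frac{1}{4115 + \left(8 + \frac{1}{2 \cdot 1}\right) 45} = \frac{1}{4115 + \left(8 + \frac{1}{2} \cdot 1\right) 45} = \frac{1}{4115 + \left(8 + \frac{1}{2}\right) 45} = \frac{1}{4115 + \frac{17}{2} \cdot 45} = \frac{1}{4115 + \frac{765}{2}} = \frac{1}{\frac{8995}{2}} = \frac{2}{8995}$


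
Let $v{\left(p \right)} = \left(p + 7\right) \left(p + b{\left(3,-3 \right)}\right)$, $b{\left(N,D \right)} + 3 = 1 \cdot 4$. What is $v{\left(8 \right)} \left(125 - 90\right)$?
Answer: $4725$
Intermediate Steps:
$b{\left(N,D \right)} = 1$ ($b{\left(N,D \right)} = -3 + 1 \cdot 4 = -3 + 4 = 1$)
$v{\left(p \right)} = \left(1 + p\right) \left(7 + p\right)$ ($v{\left(p \right)} = \left(p + 7\right) \left(p + 1\right) = \left(7 + p\right) \left(1 + p\right) = \left(1 + p\right) \left(7 + p\right)$)
$v{\left(8 \right)} \left(125 - 90\right) = \left(7 + 8^{2} + 8 \cdot 8\right) \left(125 - 90\right) = \left(7 + 64 + 64\right) 35 = 135 \cdot 35 = 4725$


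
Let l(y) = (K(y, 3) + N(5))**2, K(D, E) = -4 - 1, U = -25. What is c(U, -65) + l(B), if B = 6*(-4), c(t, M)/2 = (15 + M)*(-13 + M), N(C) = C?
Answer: 7800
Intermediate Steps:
K(D, E) = -5
c(t, M) = 2*(-13 + M)*(15 + M) (c(t, M) = 2*((15 + M)*(-13 + M)) = 2*((-13 + M)*(15 + M)) = 2*(-13 + M)*(15 + M))
B = -24
l(y) = 0 (l(y) = (-5 + 5)**2 = 0**2 = 0)
c(U, -65) + l(B) = (-390 + 2*(-65)**2 + 4*(-65)) + 0 = (-390 + 2*4225 - 260) + 0 = (-390 + 8450 - 260) + 0 = 7800 + 0 = 7800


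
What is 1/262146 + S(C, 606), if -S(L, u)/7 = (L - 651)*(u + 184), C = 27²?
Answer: -113074055639/262146 ≈ -4.3134e+5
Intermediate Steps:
C = 729
S(L, u) = -7*(-651 + L)*(184 + u) (S(L, u) = -7*(L - 651)*(u + 184) = -7*(-651 + L)*(184 + u))
1/262146 + S(C, 606) = 1/262146 + (838488 - 1288*729 + 4557*606 - 7*729*606) = 1/262146 + (838488 - 938952 + 2761542 - 3092418) = 1/262146 - 431340 = -113074055639/262146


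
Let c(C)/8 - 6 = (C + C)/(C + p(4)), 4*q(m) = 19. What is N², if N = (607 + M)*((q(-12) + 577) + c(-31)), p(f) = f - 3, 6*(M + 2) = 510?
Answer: 795433880641/4 ≈ 1.9886e+11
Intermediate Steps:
M = 83 (M = -2 + (⅙)*510 = -2 + 85 = 83)
q(m) = 19/4 (q(m) = (¼)*19 = 19/4)
p(f) = -3 + f
c(C) = 48 + 16*C/(1 + C) (c(C) = 48 + 8*((C + C)/(C + (-3 + 4))) = 48 + 8*((2*C)/(C + 1)) = 48 + 8*((2*C)/(1 + C)) = 48 + 8*(2*C/(1 + C)) = 48 + 16*C/(1 + C))
N = 891871/2 (N = (607 + 83)*((19/4 + 577) + 16*(3 + 4*(-31))/(1 - 31)) = 690*(2327/4 + 16*(3 - 124)/(-30)) = 690*(2327/4 + 16*(-1/30)*(-121)) = 690*(2327/4 + 968/15) = 690*(38777/60) = 891871/2 ≈ 4.4594e+5)
N² = (891871/2)² = 795433880641/4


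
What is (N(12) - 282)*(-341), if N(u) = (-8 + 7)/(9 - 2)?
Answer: 673475/7 ≈ 96211.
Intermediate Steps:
N(u) = -1/7
(N(12) - 282)*(-341) = (-1/7 - 282)*(-341) = -1975/7*(-341) = 673475/7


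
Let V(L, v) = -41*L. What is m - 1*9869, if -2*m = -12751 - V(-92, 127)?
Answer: -3215/2 ≈ -1607.5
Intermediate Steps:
m = 16523/2 (m = -(-12751 - (-41)*(-92))/2 = -(-12751 - 1*3772)/2 = -(-12751 - 3772)/2 = -1/2*(-16523) = 16523/2 ≈ 8261.5)
m - 1*9869 = 16523/2 - 1*9869 = 16523/2 - 9869 = -3215/2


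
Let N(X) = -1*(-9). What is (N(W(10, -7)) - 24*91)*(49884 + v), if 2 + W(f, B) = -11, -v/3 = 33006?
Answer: 106866450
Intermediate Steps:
v = -99018 (v = -3*33006 = -99018)
W(f, B) = -13 (W(f, B) = -2 - 11 = -13)
N(X) = 9
(N(W(10, -7)) - 24*91)*(49884 + v) = (9 - 24*91)*(49884 - 99018) = (9 - 2184)*(-49134) = -2175*(-49134) = 106866450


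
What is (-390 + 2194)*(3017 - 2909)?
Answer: 194832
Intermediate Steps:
(-390 + 2194)*(3017 - 2909) = 1804*108 = 194832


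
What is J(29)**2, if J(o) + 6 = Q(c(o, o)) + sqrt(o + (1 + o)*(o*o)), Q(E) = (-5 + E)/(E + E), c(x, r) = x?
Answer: 21269063/841 - 324*sqrt(25259)/29 ≈ 23515.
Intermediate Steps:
Q(E) = (-5 + E)/(2*E) (Q(E) = (-5 + E)/((2*E)) = (-5 + E)*(1/(2*E)) = (-5 + E)/(2*E))
J(o) = -6 + sqrt(o + o**2*(1 + o)) + (-5 + o)/(2*o) (J(o) = -6 + ((-5 + o)/(2*o) + sqrt(o + (1 + o)*(o*o))) = -6 + ((-5 + o)/(2*o) + sqrt(o + (1 + o)*o**2)) = -6 + ((-5 + o)/(2*o) + sqrt(o + o**2*(1 + o))) = -6 + (sqrt(o + o**2*(1 + o)) + (-5 + o)/(2*o)) = -6 + sqrt(o + o**2*(1 + o)) + (-5 + o)/(2*o))
J(29)**2 = (-11/2 + sqrt(29 + 29**2 + 29**3) - 5/2/29)**2 = (-11/2 + sqrt(29 + 841 + 24389) - 5/2*1/29)**2 = (-11/2 + sqrt(25259) - 5/58)**2 = (-162/29 + sqrt(25259))**2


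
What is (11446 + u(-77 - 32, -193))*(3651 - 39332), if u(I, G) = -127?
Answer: -403873239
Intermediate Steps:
(11446 + u(-77 - 32, -193))*(3651 - 39332) = (11446 - 127)*(3651 - 39332) = 11319*(-35681) = -403873239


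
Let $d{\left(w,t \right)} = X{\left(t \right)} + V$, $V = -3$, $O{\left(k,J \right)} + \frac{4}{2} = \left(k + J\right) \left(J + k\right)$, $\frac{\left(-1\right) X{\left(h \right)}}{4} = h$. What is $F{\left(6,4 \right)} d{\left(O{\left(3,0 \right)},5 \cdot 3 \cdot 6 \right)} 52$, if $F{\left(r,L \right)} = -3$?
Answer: $56628$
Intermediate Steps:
$X{\left(h \right)} = - 4 h$
$O{\left(k,J \right)} = -2 + \left(J + k\right)^{2}$ ($O{\left(k,J \right)} = -2 + \left(k + J\right) \left(J + k\right) = -2 + \left(J + k\right) \left(J + k\right) = -2 + \left(J + k\right)^{2}$)
$d{\left(w,t \right)} = -3 - 4 t$ ($d{\left(w,t \right)} = - 4 t - 3 = -3 - 4 t$)
$F{\left(6,4 \right)} d{\left(O{\left(3,0 \right)},5 \cdot 3 \cdot 6 \right)} 52 = - 3 \left(-3 - 4 \cdot 5 \cdot 3 \cdot 6\right) 52 = - 3 \left(-3 - 4 \cdot 15 \cdot 6\right) 52 = - 3 \left(-3 - 360\right) 52 = \left(-3\right) \left(-363\right) 52 = 1089 \cdot 52 = 56628$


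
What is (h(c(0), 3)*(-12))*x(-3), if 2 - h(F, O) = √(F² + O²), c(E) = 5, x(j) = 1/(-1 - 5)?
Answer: 4 - 2*√34 ≈ -7.6619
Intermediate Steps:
x(j) = -⅙ (x(j) = 1/(-6) = -⅙)
h(F, O) = 2 - √(F² + O²)
(h(c(0), 3)*(-12))*x(-3) = ((2 - √(5² + 3²))*(-12))*(-⅙) = ((2 - √(25 + 9))*(-12))*(-⅙) = ((2 - √34)*(-12))*(-⅙) = (-24 + 12*√34)*(-⅙) = 4 - 2*√34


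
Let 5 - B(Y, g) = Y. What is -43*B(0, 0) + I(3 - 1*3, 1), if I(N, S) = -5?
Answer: -220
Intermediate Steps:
B(Y, g) = 5 - Y
-43*B(0, 0) + I(3 - 1*3, 1) = -43*(5 - 1*0) - 5 = -43*(5 + 0) - 5 = -43*5 - 5 = -215 - 5 = -220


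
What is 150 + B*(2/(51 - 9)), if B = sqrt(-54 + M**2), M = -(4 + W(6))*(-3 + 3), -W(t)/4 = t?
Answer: 150 + I*sqrt(6)/7 ≈ 150.0 + 0.34993*I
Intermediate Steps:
W(t) = -4*t
M = 0 (M = -(4 - 4*6)*(-3 + 3) = -(4 - 24)*0 = -(-20)*0 = -1*0 = 0)
B = 3*I*sqrt(6) (B = sqrt(-54 + 0**2) = sqrt(-54 + 0) = sqrt(-54) = 3*I*sqrt(6) ≈ 7.3485*I)
150 + B*(2/(51 - 9)) = 150 + (3*I*sqrt(6))*(2/(51 - 9)) = 150 + (3*I*sqrt(6))*(2/42) = 150 + (3*I*sqrt(6))*(2*(1/42)) = 150 + (3*I*sqrt(6))*(1/21) = 150 + I*sqrt(6)/7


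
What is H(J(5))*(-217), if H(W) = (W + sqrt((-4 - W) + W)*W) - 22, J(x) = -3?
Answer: 5425 + 1302*I ≈ 5425.0 + 1302.0*I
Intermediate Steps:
H(W) = -22 + W + 2*I*W (H(W) = (W + sqrt(-4)*W) - 22 = (W + (2*I)*W) - 22 = (W + 2*I*W) - 22 = -22 + W + 2*I*W)
H(J(5))*(-217) = (-22 - 3 + 2*I*(-3))*(-217) = (-22 - 3 - 6*I)*(-217) = (-25 - 6*I)*(-217) = 5425 + 1302*I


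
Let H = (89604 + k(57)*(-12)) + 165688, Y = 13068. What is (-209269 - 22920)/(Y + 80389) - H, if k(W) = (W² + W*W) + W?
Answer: -16507729013/93457 ≈ -1.7663e+5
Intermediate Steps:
k(W) = W + 2*W² (k(W) = (W² + W²) + W = 2*W² + W = W + 2*W²)
H = 176632 (H = (89604 + (57*(1 + 2*57))*(-12)) + 165688 = (89604 + (57*(1 + 114))*(-12)) + 165688 = (89604 + (57*115)*(-12)) + 165688 = (89604 + 6555*(-12)) + 165688 = (89604 - 78660) + 165688 = 10944 + 165688 = 176632)
(-209269 - 22920)/(Y + 80389) - H = (-209269 - 22920)/(13068 + 80389) - 1*176632 = -232189/93457 - 176632 = -16507729013/93457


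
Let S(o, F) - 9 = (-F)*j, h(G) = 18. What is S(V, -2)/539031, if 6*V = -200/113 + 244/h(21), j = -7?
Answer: -5/539031 ≈ -9.2759e-6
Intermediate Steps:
V = 5993/3051 (V = (-200/113 + 244/18)/6 = (-200*1/113 + 244*(1/18))/6 = (-200/113 + 122/9)/6 = (1/6)*(11986/1017) = 5993/3051 ≈ 1.9643)
S(o, F) = 9 + 7*F (S(o, F) = 9 - F*(-7) = 9 + 7*F)
S(V, -2)/539031 = (9 + 7*(-2))/539031 = (9 - 14)*(1/539031) = -5*1/539031 = -5/539031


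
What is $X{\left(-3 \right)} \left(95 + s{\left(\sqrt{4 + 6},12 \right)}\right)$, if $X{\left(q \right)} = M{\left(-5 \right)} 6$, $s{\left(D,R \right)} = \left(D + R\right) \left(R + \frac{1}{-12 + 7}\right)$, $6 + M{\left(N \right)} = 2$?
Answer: $- \frac{28392}{5} - \frac{1416 \sqrt{10}}{5} \approx -6574.0$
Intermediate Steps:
$M{\left(N \right)} = -4$ ($M{\left(N \right)} = -6 + 2 = -4$)
$s{\left(D,R \right)} = \left(- \frac{1}{5} + R\right) \left(D + R\right)$ ($s{\left(D,R \right)} = \left(D + R\right) \left(R + \frac{1}{-5}\right) = \left(D + R\right) \left(R - \frac{1}{5}\right) = \left(D + R\right) \left(- \frac{1}{5} + R\right) = \left(- \frac{1}{5} + R\right) \left(D + R\right)$)
$X{\left(q \right)} = -24$ ($X{\left(q \right)} = \left(-4\right) 6 = -24$)
$X{\left(-3 \right)} \left(95 + s{\left(\sqrt{4 + 6},12 \right)}\right) = - 24 \left(95 + \left(12^{2} - \frac{\sqrt{4 + 6}}{5} - \frac{12}{5} + \sqrt{4 + 6} \cdot 12\right)\right) = - 24 \left(95 + \left(144 - \frac{\sqrt{10}}{5} - \frac{12}{5} + \sqrt{10} \cdot 12\right)\right) = - 24 \left(95 + \left(144 - \frac{\sqrt{10}}{5} - \frac{12}{5} + 12 \sqrt{10}\right)\right) = - 24 \left(95 + \left(\frac{708}{5} + \frac{59 \sqrt{10}}{5}\right)\right) = - 24 \left(\frac{1183}{5} + \frac{59 \sqrt{10}}{5}\right) = - \frac{28392}{5} - \frac{1416 \sqrt{10}}{5}$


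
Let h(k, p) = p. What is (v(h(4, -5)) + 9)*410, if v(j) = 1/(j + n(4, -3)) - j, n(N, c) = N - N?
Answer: 5658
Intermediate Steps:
n(N, c) = 0
v(j) = 1/j - j (v(j) = 1/(j + 0) - j = 1/j - j)
(v(h(4, -5)) + 9)*410 = ((1/(-5) - 1*(-5)) + 9)*410 = ((-⅕ + 5) + 9)*410 = (24/5 + 9)*410 = (69/5)*410 = 5658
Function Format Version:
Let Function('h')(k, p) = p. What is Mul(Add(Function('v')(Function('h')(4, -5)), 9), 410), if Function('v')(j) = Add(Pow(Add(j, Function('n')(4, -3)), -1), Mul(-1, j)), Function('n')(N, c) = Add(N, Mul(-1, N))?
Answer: 5658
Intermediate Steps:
Function('n')(N, c) = 0
Function('v')(j) = Add(Pow(j, -1), Mul(-1, j)) (Function('v')(j) = Add(Pow(Add(j, 0), -1), Mul(-1, j)) = Add(Pow(j, -1), Mul(-1, j)))
Mul(Add(Function('v')(Function('h')(4, -5)), 9), 410) = Mul(Add(Add(Pow(-5, -1), Mul(-1, -5)), 9), 410) = Mul(Add(Add(Rational(-1, 5), 5), 9), 410) = Mul(Add(Rational(24, 5), 9), 410) = Mul(Rational(69, 5), 410) = 5658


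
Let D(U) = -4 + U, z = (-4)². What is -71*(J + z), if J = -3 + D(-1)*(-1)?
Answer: -1278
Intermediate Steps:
z = 16
J = 2 (J = -3 + (-4 - 1)*(-1) = -3 - 5*(-1) = -3 + 5 = 2)
-71*(J + z) = -71*(2 + 16) = -71*18 = -1278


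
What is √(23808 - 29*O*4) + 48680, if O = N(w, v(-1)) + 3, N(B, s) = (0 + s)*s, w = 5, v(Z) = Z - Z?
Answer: 48680 + 2*√5865 ≈ 48833.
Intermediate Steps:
v(Z) = 0
N(B, s) = s² (N(B, s) = s*s = s²)
O = 3 (O = 0² + 3 = 0 + 3 = 3)
√(23808 - 29*O*4) + 48680 = √(23808 - 29*3*4) + 48680 = √(23808 - 87*4) + 48680 = √(23808 - 348) + 48680 = √23460 + 48680 = 2*√5865 + 48680 = 48680 + 2*√5865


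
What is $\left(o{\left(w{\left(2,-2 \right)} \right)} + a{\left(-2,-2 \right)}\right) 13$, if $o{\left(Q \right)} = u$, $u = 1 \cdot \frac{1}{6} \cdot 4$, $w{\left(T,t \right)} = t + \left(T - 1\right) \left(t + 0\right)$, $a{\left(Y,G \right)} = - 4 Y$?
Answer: $\frac{338}{3} \approx 112.67$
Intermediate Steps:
$w{\left(T,t \right)} = t + t \left(-1 + T\right)$ ($w{\left(T,t \right)} = t + \left(-1 + T\right) t = t + t \left(-1 + T\right)$)
$u = \frac{2}{3}$ ($u = 1 \cdot \frac{1}{6} \cdot 4 = \frac{1}{6} \cdot 4 = \frac{2}{3} \approx 0.66667$)
$o{\left(Q \right)} = \frac{2}{3}$
$\left(o{\left(w{\left(2,-2 \right)} \right)} + a{\left(-2,-2 \right)}\right) 13 = \left(\frac{2}{3} - -8\right) 13 = \left(\frac{2}{3} + 8\right) 13 = \frac{26}{3} \cdot 13 = \frac{338}{3}$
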